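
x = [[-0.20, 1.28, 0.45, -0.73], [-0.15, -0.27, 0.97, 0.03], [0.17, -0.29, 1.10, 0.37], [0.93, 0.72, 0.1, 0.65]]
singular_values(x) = [1.6, 1.55, 1.33, 0.0]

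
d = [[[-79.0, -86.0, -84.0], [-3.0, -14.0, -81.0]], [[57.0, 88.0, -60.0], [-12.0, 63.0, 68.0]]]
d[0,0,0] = -79.0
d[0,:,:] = [[-79.0, -86.0, -84.0], [-3.0, -14.0, -81.0]]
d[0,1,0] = -3.0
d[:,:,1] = [[-86.0, -14.0], [88.0, 63.0]]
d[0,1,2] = -81.0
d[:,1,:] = [[-3.0, -14.0, -81.0], [-12.0, 63.0, 68.0]]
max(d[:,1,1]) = 63.0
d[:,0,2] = [-84.0, -60.0]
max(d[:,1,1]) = 63.0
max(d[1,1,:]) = 68.0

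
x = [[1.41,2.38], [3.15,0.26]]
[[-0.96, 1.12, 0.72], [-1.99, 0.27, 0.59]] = x@[[-0.63, 0.05, 0.17], [-0.03, 0.44, 0.2]]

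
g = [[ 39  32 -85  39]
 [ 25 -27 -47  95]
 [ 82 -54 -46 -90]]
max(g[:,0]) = 82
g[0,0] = 39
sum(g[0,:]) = 25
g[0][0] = 39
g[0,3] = 39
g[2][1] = -54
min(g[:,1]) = -54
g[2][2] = -46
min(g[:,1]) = -54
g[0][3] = 39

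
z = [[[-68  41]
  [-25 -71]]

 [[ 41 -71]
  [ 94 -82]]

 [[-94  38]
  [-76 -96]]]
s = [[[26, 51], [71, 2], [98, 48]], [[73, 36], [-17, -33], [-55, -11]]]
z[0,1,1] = -71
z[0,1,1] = -71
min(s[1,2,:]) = -55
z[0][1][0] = -25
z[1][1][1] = -82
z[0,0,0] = -68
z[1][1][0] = 94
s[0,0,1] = 51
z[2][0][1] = 38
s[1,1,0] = -17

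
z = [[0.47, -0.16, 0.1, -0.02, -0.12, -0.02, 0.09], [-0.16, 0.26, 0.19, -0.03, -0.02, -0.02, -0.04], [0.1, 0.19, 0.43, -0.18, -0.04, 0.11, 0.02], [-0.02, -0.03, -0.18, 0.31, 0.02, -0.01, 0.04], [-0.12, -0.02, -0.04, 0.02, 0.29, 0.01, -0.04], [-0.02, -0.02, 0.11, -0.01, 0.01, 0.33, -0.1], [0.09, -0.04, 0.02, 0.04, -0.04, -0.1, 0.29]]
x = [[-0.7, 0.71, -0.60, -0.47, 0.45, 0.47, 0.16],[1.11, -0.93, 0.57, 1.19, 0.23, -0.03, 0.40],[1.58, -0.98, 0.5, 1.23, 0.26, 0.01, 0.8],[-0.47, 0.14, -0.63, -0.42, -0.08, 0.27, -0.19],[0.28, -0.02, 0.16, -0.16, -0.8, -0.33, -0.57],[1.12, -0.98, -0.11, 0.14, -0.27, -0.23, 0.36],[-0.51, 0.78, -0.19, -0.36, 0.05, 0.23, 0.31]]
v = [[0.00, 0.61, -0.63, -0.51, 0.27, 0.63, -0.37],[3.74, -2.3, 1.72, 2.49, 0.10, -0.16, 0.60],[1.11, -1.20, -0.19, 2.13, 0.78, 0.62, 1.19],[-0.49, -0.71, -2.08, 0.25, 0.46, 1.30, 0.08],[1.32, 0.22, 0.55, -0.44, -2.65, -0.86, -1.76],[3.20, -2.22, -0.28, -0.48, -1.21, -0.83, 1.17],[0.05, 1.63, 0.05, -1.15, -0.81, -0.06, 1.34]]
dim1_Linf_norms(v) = [0.63, 3.74, 2.13, 2.08, 2.65, 3.2, 1.63]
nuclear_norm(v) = 19.42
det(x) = -0.00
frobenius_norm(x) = 4.22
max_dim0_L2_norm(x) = 2.46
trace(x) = -2.27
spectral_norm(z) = 0.68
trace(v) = -4.38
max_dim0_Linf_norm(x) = 1.58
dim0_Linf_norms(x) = [1.58, 0.98, 0.63, 1.23, 0.8, 0.47, 0.8]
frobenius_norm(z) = 1.08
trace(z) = 2.38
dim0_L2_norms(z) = [0.53, 0.36, 0.53, 0.36, 0.32, 0.36, 0.33]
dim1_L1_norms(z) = [0.98, 0.72, 1.07, 0.61, 0.54, 0.6, 0.62]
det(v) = -60.49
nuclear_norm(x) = 7.31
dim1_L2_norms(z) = [0.53, 0.36, 0.53, 0.36, 0.32, 0.36, 0.33]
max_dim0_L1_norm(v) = 9.91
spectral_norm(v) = 6.90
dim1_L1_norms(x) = [3.56, 4.46, 5.36, 2.2, 2.32, 3.21, 2.43]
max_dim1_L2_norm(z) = 0.53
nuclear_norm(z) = 2.38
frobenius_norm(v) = 9.26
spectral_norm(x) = 3.76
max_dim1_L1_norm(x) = 5.36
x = z @ v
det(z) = 0.00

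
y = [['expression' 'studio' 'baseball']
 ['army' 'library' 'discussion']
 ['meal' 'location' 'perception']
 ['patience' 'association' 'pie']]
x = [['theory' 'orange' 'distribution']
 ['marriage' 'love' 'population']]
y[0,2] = 'baseball'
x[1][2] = 'population'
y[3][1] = 'association'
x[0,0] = 'theory'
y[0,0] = 'expression'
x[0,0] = 'theory'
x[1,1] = 'love'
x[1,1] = 'love'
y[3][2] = 'pie'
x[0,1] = 'orange'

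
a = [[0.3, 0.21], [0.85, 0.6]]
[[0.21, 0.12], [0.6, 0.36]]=a@[[0.68, 0.03], [0.03, 0.55]]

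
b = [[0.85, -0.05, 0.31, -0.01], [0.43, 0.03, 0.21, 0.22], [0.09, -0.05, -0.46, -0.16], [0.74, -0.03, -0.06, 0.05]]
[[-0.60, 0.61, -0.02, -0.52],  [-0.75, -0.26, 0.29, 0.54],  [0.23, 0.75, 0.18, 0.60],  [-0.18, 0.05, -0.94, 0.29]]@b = [[-0.63, 0.06, -0.02, 0.12], [-0.32, -0.00, -0.45, -0.07], [0.98, -0.02, 0.11, 0.16], [-0.00, 0.05, 0.37, 0.18]]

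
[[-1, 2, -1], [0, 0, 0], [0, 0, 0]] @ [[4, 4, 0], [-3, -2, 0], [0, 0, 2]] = [[-10, -8, -2], [0, 0, 0], [0, 0, 0]]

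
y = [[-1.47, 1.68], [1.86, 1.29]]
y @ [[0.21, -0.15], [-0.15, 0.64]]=[[-0.56, 1.30], [0.20, 0.55]]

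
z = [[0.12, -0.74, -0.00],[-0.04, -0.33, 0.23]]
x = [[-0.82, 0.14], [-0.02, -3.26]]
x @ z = [[-0.1, 0.56, 0.03], [0.13, 1.09, -0.75]]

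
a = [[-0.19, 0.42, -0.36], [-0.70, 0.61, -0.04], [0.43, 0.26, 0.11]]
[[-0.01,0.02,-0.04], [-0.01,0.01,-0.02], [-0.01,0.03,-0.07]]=a @ [[-0.01, 0.04, -0.08], [-0.02, 0.06, -0.13], [-0.00, 0.0, -0.01]]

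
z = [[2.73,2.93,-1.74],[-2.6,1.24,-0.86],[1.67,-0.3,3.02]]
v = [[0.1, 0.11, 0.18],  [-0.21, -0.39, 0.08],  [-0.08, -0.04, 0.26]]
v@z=[[0.29,0.38,0.27], [0.57,-1.12,0.94], [0.32,-0.36,0.96]]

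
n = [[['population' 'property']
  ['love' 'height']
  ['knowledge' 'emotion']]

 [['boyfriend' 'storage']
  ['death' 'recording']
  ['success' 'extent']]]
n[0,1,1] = 'height'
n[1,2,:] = ['success', 'extent']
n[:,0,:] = [['population', 'property'], ['boyfriend', 'storage']]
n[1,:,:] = [['boyfriend', 'storage'], ['death', 'recording'], ['success', 'extent']]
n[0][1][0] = 'love'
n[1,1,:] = ['death', 'recording']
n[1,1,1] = 'recording'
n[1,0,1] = 'storage'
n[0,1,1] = 'height'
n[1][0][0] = 'boyfriend'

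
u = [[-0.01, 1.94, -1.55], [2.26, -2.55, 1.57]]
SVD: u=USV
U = [[-0.51, 0.86],[0.86, 0.51]]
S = [4.3, 1.31]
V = [[0.45, -0.74, 0.5], [0.88, 0.27, -0.40]]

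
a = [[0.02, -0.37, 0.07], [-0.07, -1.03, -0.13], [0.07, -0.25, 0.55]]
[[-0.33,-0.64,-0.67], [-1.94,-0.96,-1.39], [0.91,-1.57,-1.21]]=a @[[3.42, -0.98, 0.13], [1.42, 1.27, 1.53], [1.86, -2.16, -1.52]]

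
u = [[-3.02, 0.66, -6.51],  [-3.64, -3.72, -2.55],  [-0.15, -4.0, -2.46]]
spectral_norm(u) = 8.92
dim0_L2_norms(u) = [4.73, 5.5, 7.41]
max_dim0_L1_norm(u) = 11.52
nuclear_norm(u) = 15.92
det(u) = -93.64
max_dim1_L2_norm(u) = 7.21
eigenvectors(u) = [[-0.52+0.00j, 0.76+0.00j, 0.76-0.00j], [(-0.7+0j), -0.16+0.43j, (-0.16-0.43j)], [(-0.49+0j), (-0.31-0.34j), -0.31+0.34j]]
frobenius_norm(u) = 10.37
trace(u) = -9.20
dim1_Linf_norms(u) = [6.51, 3.72, 4.0]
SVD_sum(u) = [[-3.11, -2.32, -5.1], [-2.49, -1.86, -4.09], [-1.69, -1.26, -2.77]] + [[-0.19, 3.02, -1.26], [0.13, -2.06, 0.86], [0.16, -2.52, 1.05]] + [[0.28, -0.04, -0.15], [-1.28, 0.20, 0.68], [1.38, -0.22, -0.74]]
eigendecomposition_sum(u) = [[(-1.86-0j), -2.55-0.00j, (-3.21+0j)],[-2.47-0.00j, (-3.39-0j), -4.26+0.00j],[-1.75-0.00j, (-2.4-0j), (-3.02+0j)]] + [[(-0.58+1.24j),(1.61-0.3j),(-1.65-0.89j)], [-0.58-0.59j,(-0.17+0.98j),0.85-0.76j], [0.80-0.25j,(-0.8-0.61j),(0.28+1.12j)]] + [[-0.58-1.24j, (1.61+0.3j), (-1.65+0.89j)], [(-0.58+0.59j), (-0.17-0.98j), (0.85+0.76j)], [(0.8+0.25j), (-0.8+0.61j), (0.28-1.12j)]]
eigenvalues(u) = [(-8.27+0j), (-0.47+3.33j), (-0.47-3.33j)]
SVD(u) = [[0.72, -0.68, 0.15], [0.58, 0.46, -0.67], [0.39, 0.57, 0.73]] @ diag([8.922422874344376, 4.822270726815972, 2.176413354275796]) @ [[-0.48, -0.36, -0.80], [0.06, -0.92, 0.38], [0.87, -0.14, -0.47]]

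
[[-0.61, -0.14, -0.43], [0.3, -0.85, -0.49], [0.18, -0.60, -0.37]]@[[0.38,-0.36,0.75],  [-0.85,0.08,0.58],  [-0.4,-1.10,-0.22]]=[[0.06, 0.68, -0.44], [1.03, 0.36, -0.16], [0.73, 0.29, -0.13]]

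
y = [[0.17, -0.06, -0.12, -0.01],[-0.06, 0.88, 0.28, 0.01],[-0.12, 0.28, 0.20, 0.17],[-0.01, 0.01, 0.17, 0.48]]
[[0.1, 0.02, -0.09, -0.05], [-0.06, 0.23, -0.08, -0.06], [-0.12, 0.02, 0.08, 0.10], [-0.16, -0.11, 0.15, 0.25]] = y@[[0.36, 0.06, -0.31, -0.21], [0.06, 0.34, -0.24, -0.14], [-0.31, -0.24, 0.40, 0.17], [-0.21, -0.14, 0.17, 0.45]]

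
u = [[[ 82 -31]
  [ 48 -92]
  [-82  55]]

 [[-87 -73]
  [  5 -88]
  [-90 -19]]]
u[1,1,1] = -88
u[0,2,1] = 55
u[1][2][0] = -90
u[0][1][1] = -92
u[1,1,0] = 5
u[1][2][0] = -90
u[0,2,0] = -82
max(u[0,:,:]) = 82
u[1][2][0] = -90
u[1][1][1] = -88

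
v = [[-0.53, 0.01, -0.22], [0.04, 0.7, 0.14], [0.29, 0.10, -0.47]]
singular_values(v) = [0.72, 0.6, 0.52]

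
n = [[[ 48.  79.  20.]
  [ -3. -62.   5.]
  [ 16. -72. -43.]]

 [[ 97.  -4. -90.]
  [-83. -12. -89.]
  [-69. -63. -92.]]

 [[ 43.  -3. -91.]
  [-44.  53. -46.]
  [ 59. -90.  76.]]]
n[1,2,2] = -92.0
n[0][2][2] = -43.0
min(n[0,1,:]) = -62.0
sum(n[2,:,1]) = -40.0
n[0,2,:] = [16.0, -72.0, -43.0]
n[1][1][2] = -89.0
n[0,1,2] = 5.0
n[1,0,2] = -90.0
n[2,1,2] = -46.0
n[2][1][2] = -46.0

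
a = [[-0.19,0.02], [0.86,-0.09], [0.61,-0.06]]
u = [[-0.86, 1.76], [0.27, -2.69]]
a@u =[[0.17, -0.39],[-0.76, 1.76],[-0.54, 1.23]]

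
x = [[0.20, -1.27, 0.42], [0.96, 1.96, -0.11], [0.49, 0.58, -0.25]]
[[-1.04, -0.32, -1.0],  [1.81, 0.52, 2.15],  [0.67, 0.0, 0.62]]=x @ [[0.3, -0.20, 0.32],[0.76, 0.39, 0.96],[-0.32, 0.51, 0.38]]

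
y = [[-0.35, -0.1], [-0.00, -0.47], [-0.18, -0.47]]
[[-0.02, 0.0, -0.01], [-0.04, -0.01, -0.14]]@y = [[0.01, 0.01], [0.04, 0.07]]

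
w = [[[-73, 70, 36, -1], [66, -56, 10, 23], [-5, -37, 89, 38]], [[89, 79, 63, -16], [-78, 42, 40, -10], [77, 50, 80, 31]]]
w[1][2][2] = 80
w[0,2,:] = [-5, -37, 89, 38]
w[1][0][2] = 63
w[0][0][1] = 70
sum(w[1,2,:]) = 238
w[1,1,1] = 42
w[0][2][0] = -5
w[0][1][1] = -56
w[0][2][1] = -37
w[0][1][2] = 10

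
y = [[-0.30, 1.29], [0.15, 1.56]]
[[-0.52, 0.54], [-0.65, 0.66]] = y@[[-0.04, 0.0],[-0.41, 0.42]]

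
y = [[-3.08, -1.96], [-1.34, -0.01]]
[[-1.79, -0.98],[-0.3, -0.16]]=y@[[0.22,0.12],[0.57,0.31]]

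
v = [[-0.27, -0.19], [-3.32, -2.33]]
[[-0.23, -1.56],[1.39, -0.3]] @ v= [[5.24, 3.68], [0.62, 0.43]]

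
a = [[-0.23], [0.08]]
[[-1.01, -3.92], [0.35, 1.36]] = a @ [[4.37, 17.06]]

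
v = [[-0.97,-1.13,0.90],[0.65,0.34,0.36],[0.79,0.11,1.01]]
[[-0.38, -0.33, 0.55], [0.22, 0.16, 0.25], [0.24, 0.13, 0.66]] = v @ [[0.44, -0.11, -0.09],[-0.11, 0.51, 0.16],[-0.09, 0.16, 0.71]]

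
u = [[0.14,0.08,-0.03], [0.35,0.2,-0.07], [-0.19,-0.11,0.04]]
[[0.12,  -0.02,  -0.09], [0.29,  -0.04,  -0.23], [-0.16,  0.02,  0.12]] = u@[[0.47, -0.58, -0.53],  [0.45, 0.72, -0.02],  [-0.49, -0.22, 0.51]]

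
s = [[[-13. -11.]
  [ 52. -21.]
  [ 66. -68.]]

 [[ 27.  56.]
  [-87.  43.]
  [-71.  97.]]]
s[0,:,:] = [[-13.0, -11.0], [52.0, -21.0], [66.0, -68.0]]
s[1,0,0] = 27.0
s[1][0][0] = 27.0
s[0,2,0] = 66.0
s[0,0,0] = -13.0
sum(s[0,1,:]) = 31.0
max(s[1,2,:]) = 97.0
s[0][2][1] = -68.0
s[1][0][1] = 56.0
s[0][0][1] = -11.0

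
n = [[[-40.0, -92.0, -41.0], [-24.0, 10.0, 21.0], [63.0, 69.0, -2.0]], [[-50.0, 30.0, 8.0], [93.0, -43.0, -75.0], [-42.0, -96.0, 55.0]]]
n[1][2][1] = -96.0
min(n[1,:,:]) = -96.0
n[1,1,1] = -43.0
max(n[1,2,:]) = 55.0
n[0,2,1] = 69.0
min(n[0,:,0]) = -40.0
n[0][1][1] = 10.0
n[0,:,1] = [-92.0, 10.0, 69.0]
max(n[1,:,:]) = 93.0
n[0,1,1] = 10.0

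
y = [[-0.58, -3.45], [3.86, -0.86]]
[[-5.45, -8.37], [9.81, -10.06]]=y@[[2.79, -1.99], [1.11, 2.76]]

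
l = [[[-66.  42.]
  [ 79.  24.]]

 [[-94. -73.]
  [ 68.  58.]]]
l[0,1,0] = 79.0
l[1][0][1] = -73.0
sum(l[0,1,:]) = 103.0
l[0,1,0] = 79.0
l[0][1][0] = 79.0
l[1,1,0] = 68.0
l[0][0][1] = 42.0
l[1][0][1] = -73.0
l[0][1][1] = 24.0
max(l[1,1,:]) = 68.0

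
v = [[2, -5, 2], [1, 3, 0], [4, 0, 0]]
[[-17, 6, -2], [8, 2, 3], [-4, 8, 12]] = v@[[-1, 2, 3], [3, 0, 0], [0, 1, -4]]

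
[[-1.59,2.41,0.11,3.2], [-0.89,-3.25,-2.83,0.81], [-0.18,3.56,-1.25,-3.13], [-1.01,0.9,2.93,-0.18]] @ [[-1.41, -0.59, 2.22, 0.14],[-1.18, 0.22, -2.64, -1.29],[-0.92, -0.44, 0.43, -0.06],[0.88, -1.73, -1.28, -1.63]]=[[2.11, -4.12, -13.94, -8.55], [8.41, -0.35, 4.35, 2.92], [-5.55, 6.85, -6.33, 0.56], [-2.49, -0.18, -3.13, -1.18]]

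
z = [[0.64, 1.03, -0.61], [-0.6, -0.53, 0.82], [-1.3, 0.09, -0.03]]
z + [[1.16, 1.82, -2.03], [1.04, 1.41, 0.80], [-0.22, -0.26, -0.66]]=[[1.8, 2.85, -2.64], [0.44, 0.88, 1.62], [-1.52, -0.17, -0.69]]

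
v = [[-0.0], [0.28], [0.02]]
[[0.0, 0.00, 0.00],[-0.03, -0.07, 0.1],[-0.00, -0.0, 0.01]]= v@[[-0.10,-0.25,0.35]]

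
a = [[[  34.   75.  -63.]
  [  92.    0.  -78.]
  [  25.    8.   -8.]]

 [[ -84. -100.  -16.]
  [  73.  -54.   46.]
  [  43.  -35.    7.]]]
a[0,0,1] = 75.0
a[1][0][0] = -84.0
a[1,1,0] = 73.0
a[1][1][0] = 73.0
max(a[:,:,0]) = 92.0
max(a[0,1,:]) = 92.0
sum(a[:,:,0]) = 183.0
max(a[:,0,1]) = 75.0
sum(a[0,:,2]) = -149.0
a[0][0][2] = -63.0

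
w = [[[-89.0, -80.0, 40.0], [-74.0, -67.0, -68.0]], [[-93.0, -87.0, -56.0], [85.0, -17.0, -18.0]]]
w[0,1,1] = -67.0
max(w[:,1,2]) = -18.0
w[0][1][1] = -67.0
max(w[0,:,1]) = -67.0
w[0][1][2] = -68.0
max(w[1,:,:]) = 85.0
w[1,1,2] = -18.0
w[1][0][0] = -93.0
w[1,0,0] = -93.0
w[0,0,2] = 40.0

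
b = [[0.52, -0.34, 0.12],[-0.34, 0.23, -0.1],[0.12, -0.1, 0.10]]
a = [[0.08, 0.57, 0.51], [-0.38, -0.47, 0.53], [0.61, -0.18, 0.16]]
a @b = [[-0.09, 0.05, 0.0], [0.03, -0.03, 0.05], [0.40, -0.26, 0.11]]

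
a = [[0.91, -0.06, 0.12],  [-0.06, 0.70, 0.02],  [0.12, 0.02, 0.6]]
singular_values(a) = [0.96, 0.7, 0.55]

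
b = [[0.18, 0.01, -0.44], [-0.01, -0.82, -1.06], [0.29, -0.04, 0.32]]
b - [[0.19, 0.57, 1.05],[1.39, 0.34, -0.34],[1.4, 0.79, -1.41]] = [[-0.01, -0.56, -1.49], [-1.40, -1.16, -0.72], [-1.11, -0.83, 1.73]]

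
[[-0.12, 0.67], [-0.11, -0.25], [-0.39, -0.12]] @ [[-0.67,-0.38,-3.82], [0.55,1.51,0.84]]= [[0.45, 1.06, 1.02], [-0.06, -0.34, 0.21], [0.20, -0.03, 1.39]]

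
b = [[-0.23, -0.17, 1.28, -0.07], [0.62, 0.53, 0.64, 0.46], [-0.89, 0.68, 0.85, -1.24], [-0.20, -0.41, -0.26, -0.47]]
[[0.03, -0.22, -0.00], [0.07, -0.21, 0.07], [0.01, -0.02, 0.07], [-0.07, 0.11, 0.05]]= b @ [[-0.05, -0.06, 0.24],[0.07, -0.02, -0.01],[0.03, -0.19, 0.03],[0.09, -0.08, -0.21]]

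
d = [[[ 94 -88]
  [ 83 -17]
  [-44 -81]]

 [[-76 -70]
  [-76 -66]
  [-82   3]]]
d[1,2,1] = 3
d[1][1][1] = -66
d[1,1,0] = -76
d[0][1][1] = -17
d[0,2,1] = -81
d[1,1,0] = -76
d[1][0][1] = -70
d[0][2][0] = -44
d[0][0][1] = -88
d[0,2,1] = -81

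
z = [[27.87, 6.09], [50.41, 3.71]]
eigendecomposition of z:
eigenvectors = [[0.55, -0.18],[0.83, 0.98]]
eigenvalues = [37.07, -5.49]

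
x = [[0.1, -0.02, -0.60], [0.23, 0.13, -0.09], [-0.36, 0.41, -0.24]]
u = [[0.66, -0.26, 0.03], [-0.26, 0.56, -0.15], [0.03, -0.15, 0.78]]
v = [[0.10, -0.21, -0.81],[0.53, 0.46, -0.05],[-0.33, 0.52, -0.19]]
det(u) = 0.22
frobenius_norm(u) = 1.24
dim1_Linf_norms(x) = [0.6, 0.23, 0.41]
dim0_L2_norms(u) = [0.71, 0.64, 0.79]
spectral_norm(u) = 0.96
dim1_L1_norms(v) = [1.12, 1.04, 1.04]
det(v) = -0.38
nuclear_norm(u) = 2.00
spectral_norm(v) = 0.84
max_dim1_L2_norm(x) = 0.61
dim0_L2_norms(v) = [0.63, 0.73, 0.83]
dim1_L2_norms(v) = [0.84, 0.7, 0.64]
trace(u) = 2.00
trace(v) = 0.37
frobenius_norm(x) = 0.90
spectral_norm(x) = 0.69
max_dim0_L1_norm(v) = 1.19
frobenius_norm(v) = 1.27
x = v @ u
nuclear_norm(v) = 2.19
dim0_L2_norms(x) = [0.44, 0.43, 0.65]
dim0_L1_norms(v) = [0.96, 1.19, 1.05]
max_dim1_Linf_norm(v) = 0.81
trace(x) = -0.01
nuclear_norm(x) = 1.45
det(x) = -0.09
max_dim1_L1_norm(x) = 1.01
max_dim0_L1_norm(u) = 0.97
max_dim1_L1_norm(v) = 1.12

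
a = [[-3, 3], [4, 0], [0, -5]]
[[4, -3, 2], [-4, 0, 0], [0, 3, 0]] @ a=[[-24, 2], [12, -12], [12, 0]]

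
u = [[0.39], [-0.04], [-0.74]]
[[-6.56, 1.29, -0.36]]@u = [[-2.34]]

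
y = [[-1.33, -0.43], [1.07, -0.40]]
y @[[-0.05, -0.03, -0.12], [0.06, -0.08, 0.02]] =[[0.04, 0.07, 0.15],[-0.08, -0.00, -0.14]]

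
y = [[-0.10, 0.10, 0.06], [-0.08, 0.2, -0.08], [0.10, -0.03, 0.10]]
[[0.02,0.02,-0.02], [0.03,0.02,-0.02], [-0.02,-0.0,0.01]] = y@ [[-0.15, -0.07, 0.08], [0.07, 0.07, -0.08], [-0.02, 0.05, -0.05]]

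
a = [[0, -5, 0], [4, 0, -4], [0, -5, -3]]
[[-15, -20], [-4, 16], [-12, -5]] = a@[[-2, -1], [3, 4], [-1, -5]]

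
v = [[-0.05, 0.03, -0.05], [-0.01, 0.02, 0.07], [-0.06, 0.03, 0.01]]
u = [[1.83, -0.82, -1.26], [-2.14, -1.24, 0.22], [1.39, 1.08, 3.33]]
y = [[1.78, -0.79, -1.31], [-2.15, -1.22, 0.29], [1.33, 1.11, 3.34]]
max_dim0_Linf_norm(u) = 3.33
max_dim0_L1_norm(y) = 5.26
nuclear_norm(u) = 8.08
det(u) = -13.35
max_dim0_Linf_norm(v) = 0.07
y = v + u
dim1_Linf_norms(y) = [1.78, 2.15, 3.34]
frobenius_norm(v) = 0.13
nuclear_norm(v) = 0.19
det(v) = -0.00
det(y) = -12.80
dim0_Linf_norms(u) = [2.14, 1.24, 3.33]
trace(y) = 3.90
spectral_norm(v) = 0.09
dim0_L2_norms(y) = [3.09, 1.83, 3.6]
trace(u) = 3.92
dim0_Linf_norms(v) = [0.06, 0.03, 0.07]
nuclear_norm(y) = 8.04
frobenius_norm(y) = 5.09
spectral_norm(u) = 3.97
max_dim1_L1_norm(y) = 5.78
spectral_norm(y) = 3.95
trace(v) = -0.02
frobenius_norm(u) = 5.10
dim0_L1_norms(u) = [5.36, 3.14, 4.81]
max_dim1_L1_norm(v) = 0.13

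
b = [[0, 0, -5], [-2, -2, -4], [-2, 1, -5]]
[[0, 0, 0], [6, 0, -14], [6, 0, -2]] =b @[[-3, 0, 3], [0, 0, 4], [0, 0, 0]]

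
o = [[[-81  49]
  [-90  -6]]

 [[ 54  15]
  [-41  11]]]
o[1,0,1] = 15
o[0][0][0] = -81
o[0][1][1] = -6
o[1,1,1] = 11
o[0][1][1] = -6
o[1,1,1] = 11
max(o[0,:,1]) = 49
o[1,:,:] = [[54, 15], [-41, 11]]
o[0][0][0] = -81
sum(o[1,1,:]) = -30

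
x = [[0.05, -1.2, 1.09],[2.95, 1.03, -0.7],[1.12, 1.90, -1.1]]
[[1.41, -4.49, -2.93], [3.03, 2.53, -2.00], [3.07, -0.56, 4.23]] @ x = [[-16.46, -11.88, 7.90], [5.38, -4.83, 3.73], [3.24, 3.78, -0.91]]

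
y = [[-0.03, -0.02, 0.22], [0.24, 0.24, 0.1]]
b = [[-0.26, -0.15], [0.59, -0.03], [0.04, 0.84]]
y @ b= [[0.0, 0.19], [0.08, 0.04]]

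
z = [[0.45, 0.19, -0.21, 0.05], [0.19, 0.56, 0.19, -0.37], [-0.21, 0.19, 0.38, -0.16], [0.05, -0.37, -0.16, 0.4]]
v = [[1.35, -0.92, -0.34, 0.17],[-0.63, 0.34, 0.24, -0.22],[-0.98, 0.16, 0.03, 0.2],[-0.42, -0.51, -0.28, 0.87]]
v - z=[[0.9, -1.11, -0.13, 0.12], [-0.82, -0.22, 0.05, 0.15], [-0.77, -0.03, -0.35, 0.36], [-0.47, -0.14, -0.12, 0.47]]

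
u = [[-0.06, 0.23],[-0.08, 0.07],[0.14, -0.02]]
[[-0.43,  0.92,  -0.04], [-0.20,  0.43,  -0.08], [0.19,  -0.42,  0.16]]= u@[[1.15,-2.49,1.15], [-1.57,3.36,0.11]]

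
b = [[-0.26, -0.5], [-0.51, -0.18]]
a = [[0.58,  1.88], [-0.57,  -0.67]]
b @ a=[[0.13, -0.15],[-0.19, -0.84]]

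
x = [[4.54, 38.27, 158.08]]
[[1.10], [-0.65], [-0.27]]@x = [[4.99, 42.10, 173.89],[-2.95, -24.88, -102.75],[-1.23, -10.33, -42.68]]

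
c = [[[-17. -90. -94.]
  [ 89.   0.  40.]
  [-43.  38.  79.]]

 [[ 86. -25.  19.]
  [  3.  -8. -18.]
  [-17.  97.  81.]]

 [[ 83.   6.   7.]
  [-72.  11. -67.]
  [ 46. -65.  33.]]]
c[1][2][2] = 81.0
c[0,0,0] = -17.0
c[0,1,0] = 89.0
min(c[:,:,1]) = -90.0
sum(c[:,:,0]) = 158.0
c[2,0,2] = 7.0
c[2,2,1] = -65.0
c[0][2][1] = 38.0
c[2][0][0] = 83.0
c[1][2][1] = 97.0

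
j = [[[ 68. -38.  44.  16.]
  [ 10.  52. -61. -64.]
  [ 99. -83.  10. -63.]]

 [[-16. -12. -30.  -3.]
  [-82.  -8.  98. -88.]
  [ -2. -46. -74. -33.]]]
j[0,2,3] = -63.0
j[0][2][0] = 99.0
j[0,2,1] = -83.0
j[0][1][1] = 52.0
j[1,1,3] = -88.0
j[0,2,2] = 10.0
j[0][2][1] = -83.0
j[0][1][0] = 10.0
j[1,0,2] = -30.0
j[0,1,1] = 52.0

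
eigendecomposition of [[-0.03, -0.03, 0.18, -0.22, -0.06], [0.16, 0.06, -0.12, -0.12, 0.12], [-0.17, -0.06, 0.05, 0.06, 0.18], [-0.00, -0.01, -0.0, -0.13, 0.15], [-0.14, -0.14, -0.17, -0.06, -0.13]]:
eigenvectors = [[(-0.39+0.01j),(-0.39-0.01j),(-0.42+0.37j),(-0.42-0.37j),(-0.49+0j)], [(0.19+0.51j),0.19-0.51j,(0.57+0j),(0.57-0j),0.84+0.00j], [0.10+0.14j,(0.1-0.14j),(-0.4-0.4j),(-0.4+0.4j),-0.17+0.00j], [(0.01+0.43j),0.01-0.43j,(0.03-0.08j),(0.03+0.08j),-0.16+0.00j], [(-0.58+0j),-0.58-0.00j,(0.18-0.07j),0.18+0.07j,(-0.08+0j)]]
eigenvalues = [(-0.15+0.21j), (-0.15-0.21j), (0.06+0.19j), (0.06-0.19j), 0j]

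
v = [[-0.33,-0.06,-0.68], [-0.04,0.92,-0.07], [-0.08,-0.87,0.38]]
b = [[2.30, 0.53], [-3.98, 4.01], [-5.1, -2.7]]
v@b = [[2.95,1.42], [-3.4,3.86], [1.34,-4.56]]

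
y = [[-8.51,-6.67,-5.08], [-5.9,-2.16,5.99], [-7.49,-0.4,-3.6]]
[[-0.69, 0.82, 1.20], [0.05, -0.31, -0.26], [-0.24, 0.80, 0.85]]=y @ [[0.01, -0.06, -0.06], [0.06, 0.03, -0.02], [0.04, -0.10, -0.11]]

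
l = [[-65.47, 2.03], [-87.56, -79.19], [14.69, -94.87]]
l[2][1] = -94.87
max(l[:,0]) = 14.69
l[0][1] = 2.03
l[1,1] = -79.19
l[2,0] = 14.69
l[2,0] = 14.69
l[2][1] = -94.87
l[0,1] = 2.03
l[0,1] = 2.03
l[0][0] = -65.47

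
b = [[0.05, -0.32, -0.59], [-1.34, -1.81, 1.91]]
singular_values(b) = [2.96, 0.64]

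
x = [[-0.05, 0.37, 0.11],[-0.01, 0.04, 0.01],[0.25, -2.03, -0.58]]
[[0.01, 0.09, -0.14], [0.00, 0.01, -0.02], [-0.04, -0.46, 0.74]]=x @ [[0.01, -0.25, 0.27], [-0.01, 0.14, -0.29], [0.1, 0.2, -0.15]]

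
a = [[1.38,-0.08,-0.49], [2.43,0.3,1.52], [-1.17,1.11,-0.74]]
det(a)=-4.130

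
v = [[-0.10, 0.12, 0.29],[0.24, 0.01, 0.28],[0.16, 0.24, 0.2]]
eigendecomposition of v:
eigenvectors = [[0.44+0.00j, (0.32-0.44j), 0.32+0.44j], [(0.59+0j), -0.75+0.00j, (-0.75-0j)], [0.68+0.00j, 0.29+0.22j, (0.29-0.22j)]]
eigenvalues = [(0.51+0j), (-0.2+0.06j), (-0.2-0.06j)]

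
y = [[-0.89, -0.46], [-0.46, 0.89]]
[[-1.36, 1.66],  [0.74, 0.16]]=y @[[0.87,-1.55], [1.28,-0.62]]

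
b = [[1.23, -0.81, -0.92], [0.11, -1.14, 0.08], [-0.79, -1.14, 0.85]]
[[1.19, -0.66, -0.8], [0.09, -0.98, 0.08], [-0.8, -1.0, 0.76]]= b @ [[0.99,  0.02,  0.01], [0.02,  0.86,  -0.01], [0.01,  -0.01,  0.89]]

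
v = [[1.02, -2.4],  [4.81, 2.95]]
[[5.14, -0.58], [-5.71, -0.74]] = v @ [[0.10, -0.24], [-2.10, 0.14]]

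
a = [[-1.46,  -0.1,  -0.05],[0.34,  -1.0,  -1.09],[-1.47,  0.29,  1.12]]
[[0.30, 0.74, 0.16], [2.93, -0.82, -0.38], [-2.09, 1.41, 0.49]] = a @ [[-0.07, -0.53, -0.12], [-1.14, 0.04, 0.04], [-1.66, 0.55, 0.27]]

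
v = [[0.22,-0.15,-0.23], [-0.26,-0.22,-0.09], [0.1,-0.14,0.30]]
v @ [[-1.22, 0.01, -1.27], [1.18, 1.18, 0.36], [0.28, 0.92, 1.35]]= [[-0.51, -0.39, -0.64], [0.03, -0.34, 0.13], [-0.2, 0.11, 0.23]]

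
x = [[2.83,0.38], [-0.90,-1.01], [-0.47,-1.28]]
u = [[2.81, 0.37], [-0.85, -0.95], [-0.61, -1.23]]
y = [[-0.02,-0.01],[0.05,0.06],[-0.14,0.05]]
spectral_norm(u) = 3.15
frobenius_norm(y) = 0.17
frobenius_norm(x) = 3.44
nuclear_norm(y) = 0.23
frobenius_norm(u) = 3.40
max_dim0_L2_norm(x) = 3.01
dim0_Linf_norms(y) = [0.14, 0.06]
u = x + y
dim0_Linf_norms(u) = [2.81, 1.23]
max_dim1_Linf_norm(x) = 2.83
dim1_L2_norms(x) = [2.86, 1.35, 1.36]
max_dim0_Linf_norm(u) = 2.81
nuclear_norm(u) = 4.43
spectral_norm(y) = 0.15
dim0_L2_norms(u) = [3.0, 1.6]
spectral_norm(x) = 3.16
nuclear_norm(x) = 4.53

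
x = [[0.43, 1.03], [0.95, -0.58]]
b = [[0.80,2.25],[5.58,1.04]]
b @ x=[[2.48, -0.48], [3.39, 5.14]]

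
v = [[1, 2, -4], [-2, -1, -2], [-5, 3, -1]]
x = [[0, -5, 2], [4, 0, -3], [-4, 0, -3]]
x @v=[[0, 11, 8], [19, -1, -13], [11, -17, 19]]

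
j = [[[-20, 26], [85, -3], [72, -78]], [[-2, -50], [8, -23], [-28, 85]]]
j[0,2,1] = -78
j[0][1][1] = -3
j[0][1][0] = 85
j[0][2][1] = -78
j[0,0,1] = 26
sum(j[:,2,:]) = 51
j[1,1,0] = 8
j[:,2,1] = [-78, 85]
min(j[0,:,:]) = -78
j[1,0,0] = -2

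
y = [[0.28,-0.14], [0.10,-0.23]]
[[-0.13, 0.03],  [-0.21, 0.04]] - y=[[-0.41, 0.17], [-0.31, 0.27]]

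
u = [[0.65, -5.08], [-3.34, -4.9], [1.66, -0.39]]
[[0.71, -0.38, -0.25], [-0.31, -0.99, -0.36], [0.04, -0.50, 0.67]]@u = [[1.32, -1.65],[2.51, 6.57],[2.81, 1.99]]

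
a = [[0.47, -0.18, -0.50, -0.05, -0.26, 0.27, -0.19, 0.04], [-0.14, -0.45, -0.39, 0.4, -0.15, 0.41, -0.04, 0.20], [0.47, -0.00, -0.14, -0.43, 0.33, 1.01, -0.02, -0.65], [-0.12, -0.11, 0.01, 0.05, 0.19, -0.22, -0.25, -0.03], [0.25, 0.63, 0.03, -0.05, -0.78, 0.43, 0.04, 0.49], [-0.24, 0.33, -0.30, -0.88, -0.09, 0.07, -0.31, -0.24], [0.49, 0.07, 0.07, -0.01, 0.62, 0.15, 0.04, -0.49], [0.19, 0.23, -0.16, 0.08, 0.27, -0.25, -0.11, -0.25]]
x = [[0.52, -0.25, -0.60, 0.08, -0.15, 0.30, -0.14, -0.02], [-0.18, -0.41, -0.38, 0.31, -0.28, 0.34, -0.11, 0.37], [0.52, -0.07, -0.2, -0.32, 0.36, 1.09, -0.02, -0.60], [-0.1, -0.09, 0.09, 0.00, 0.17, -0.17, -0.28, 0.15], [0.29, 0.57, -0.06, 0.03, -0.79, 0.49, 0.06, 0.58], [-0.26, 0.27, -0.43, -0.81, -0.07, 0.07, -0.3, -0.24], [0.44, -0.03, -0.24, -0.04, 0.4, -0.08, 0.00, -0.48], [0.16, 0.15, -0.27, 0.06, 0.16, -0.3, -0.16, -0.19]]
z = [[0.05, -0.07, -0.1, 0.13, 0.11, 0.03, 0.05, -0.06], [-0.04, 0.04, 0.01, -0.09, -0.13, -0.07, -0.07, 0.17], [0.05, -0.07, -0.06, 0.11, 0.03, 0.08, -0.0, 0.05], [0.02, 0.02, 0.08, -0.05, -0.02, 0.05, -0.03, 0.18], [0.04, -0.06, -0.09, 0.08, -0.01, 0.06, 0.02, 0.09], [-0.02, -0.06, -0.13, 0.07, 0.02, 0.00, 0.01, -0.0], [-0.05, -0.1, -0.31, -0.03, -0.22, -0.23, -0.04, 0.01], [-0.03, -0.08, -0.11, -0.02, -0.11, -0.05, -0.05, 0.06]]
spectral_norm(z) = 0.52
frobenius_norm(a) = 2.74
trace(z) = -0.01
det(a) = -0.01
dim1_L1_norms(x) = [2.06, 2.38, 3.18, 1.05, 2.87, 2.45, 1.71, 1.45]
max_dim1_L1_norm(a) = 3.05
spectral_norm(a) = 1.66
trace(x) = -1.00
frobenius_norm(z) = 0.71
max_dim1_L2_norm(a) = 1.41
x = z + a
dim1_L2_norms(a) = [0.83, 0.88, 1.41, 0.42, 1.22, 1.09, 0.95, 0.58]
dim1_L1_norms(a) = [1.96, 2.18, 3.05, 0.98, 2.7, 2.46, 1.94, 1.54]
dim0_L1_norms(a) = [2.37, 2.0, 1.6, 1.95, 2.69, 2.81, 1.0, 2.39]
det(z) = -0.00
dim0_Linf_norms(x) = [0.52, 0.57, 0.6, 0.81, 0.79, 1.09, 0.3, 0.6]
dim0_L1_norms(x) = [2.47, 1.84, 2.27, 1.65, 2.38, 2.84, 1.07, 2.63]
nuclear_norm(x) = 6.43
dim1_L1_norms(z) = [0.6, 0.62, 0.45, 0.45, 0.45, 0.31, 0.99, 0.51]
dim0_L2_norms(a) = [0.93, 0.9, 0.74, 1.06, 1.14, 1.26, 0.46, 1.03]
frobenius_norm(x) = 2.76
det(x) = -0.00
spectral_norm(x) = 1.67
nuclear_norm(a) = 6.38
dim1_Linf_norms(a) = [0.5, 0.45, 1.01, 0.25, 0.78, 0.88, 0.62, 0.27]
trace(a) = -0.99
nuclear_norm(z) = 1.37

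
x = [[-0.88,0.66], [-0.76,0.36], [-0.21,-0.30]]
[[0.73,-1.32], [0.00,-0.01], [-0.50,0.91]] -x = [[1.61,-1.98], [0.76,-0.37], [-0.29,1.21]]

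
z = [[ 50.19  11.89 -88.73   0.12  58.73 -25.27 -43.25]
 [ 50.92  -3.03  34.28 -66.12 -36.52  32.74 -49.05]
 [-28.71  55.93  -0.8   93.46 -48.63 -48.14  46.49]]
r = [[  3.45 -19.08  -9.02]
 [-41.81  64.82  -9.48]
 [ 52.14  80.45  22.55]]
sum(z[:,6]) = -45.809999999999995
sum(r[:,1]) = 126.19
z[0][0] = 50.19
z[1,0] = 50.92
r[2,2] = 22.55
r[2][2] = 22.55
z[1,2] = 34.28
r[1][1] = 64.82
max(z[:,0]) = 50.92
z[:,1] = [11.89, -3.03, 55.93]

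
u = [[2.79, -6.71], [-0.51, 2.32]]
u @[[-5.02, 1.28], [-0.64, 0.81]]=[[-9.71, -1.86],[1.08, 1.23]]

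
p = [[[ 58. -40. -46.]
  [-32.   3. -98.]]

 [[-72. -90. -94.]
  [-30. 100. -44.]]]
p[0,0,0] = 58.0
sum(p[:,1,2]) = -142.0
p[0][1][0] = -32.0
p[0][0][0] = 58.0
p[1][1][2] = -44.0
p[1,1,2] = -44.0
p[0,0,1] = -40.0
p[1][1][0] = -30.0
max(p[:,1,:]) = 100.0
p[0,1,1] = 3.0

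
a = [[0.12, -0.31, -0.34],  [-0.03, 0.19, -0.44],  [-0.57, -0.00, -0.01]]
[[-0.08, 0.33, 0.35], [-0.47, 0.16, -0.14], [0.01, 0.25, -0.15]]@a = [[-0.22, 0.09, -0.12], [0.02, 0.18, 0.09], [0.08, 0.04, -0.11]]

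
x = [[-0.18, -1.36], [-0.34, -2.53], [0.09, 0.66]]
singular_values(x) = [2.97, 0.0]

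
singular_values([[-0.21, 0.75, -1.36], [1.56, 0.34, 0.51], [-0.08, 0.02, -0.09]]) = [1.85, 1.36, 0.0]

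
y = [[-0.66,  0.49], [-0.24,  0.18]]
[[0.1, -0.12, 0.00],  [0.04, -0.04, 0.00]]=y @ [[-0.04, 0.05, 0.00],[0.16, -0.17, -0.00]]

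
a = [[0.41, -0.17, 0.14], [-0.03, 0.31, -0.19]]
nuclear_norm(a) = 0.80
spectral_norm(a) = 0.52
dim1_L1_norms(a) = [0.72, 0.53]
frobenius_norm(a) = 0.59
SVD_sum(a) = [[0.30, -0.26, 0.19], [-0.2, 0.17, -0.12]] + [[0.11, 0.09, -0.05], [0.17, 0.14, -0.07]]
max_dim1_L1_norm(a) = 0.72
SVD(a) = [[-0.84, 0.54], [0.54, 0.84]] @ diag([0.5248960805878357, 0.2723675909199338]) @ [[-0.69, 0.59, -0.42], [0.72, 0.62, -0.31]]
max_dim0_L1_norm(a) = 0.48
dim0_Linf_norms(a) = [0.41, 0.31, 0.19]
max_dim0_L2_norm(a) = 0.41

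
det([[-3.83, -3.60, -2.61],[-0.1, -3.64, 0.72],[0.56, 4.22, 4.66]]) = 69.255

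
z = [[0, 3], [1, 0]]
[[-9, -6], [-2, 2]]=z @ [[-2, 2], [-3, -2]]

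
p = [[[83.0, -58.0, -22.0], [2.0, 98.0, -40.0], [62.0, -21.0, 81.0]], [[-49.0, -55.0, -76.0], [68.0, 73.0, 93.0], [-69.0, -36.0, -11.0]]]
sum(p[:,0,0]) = 34.0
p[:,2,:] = [[62.0, -21.0, 81.0], [-69.0, -36.0, -11.0]]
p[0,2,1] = -21.0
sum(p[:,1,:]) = 294.0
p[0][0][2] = -22.0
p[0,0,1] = -58.0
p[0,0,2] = -22.0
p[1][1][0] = 68.0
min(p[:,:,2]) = -76.0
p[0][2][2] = 81.0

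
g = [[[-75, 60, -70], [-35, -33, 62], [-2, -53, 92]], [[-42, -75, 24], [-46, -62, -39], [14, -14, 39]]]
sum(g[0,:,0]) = -112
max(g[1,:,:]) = 39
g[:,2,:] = [[-2, -53, 92], [14, -14, 39]]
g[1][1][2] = -39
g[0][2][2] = 92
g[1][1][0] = -46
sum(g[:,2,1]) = -67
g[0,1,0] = -35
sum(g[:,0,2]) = -46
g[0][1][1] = -33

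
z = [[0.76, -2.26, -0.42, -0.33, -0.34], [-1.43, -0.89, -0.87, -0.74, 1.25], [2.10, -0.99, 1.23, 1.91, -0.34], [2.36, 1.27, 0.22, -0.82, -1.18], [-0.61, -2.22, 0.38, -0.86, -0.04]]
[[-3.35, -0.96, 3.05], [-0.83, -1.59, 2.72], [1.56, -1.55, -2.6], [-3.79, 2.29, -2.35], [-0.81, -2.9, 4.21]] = z@ [[-1.41, 0.03, -0.88], [0.45, 0.90, -1.34], [1.7, -1.60, -0.39], [1.53, 0.39, -0.95], [0.13, -1.48, -0.62]]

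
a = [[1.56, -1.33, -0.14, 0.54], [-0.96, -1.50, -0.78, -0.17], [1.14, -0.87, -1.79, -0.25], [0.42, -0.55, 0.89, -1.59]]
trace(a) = -3.32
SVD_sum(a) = [[0.88, -1.15, -0.98, 0.04],[0.47, -0.62, -0.53, 0.02],[1.08, -1.41, -1.20, 0.05],[0.02, -0.03, -0.02, 0.0]] + [[0.29, -0.09, 0.35, -0.35], [-0.31, 0.1, -0.38, 0.37], [-0.12, 0.04, -0.14, 0.14], [0.89, -0.28, 1.09, -1.06]] + [[0.49, 0.35, 0.05, 0.37], [-1.07, -0.75, -0.10, -0.81], [0.08, 0.06, 0.01, 0.06], [-0.52, -0.37, -0.05, -0.39]] + [[-0.1,-0.43,0.44,0.48],[-0.05,-0.22,0.23,0.25],[0.10,0.45,-0.46,-0.5],[0.03,0.12,-0.12,-0.14]]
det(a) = -13.22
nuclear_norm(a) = 7.99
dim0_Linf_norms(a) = [1.56, 1.5, 1.79, 1.59]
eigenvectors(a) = [[(0.87+0j),0.25+0.13j,0.25-0.13j,0.31+0.00j], [-0.31+0.00j,0.33+0.25j,0.33-0.25j,(0.78+0j)], [0.31+0.00j,(0.04-0.37j),0.04+0.37j,0.50+0.00j], [(0.22+0j),(-0.78+0j),(-0.78-0j),(-0.2+0j)]]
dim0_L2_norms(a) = [2.2, 2.25, 2.15, 1.71]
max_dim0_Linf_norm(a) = 1.79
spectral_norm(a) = 2.92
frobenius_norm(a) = 4.18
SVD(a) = [[-0.6, 0.29, -0.38, -0.64], [-0.32, -0.31, 0.83, -0.33], [-0.73, -0.12, -0.06, 0.67], [-0.01, 0.9, 0.40, 0.18]] @ diag([2.9212607516854674, 1.990576064833354, 1.8576717393521789, 1.2238048290421433]) @ [[-0.5, 0.66, 0.56, -0.02], [0.5, -0.16, 0.61, -0.6], [-0.69, -0.49, -0.07, -0.52], [0.13, 0.55, -0.56, -0.61]]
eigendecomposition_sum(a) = [[(1.74-0j),(-0.72+0j),0.14+0.00j,0.28+0.00j], [-0.62+0.00j,(0.25-0j),(-0.05+0j),-0.10-0.00j], [0.62-0.00j,-0.25+0.00j,0.05+0.00j,(0.1+0j)], [0.44-0.00j,(-0.18+0j),0.04+0.00j,(0.07+0j)]] + [[-0.09+0.18j, 0.05+0.23j, (0.1-0.41j), 0.29+0.18j], [(-0.17+0.23j), (0.01+0.34j), (0.24-0.55j), (0.37+0.33j)], [(0.26+0.03j), 0.26-0.16j, (-0.53+0.07j), (0.08-0.43j)], [(-0.01-0.55j), -0.41-0.50j, 0.28+1.10j, -0.93-0.07j]] + [[(-0.09-0.18j), 0.05-0.23j, 0.10+0.41j, 0.29-0.18j], [-0.17-0.23j, (0.01-0.34j), 0.24+0.55j, 0.37-0.33j], [0.26-0.03j, (0.26+0.16j), (-0.53-0.07j), 0.08+0.43j], [-0.01+0.55j, (-0.41+0.5j), 0.28-1.10j, (-0.93+0.07j)]] + [[-0j, (-0.71+0j), (-0.48-0j), -0.32+0.00j], [-0j, (-1.77+0j), -1.21-0.00j, -0.81+0.00j], [-0j, -1.14+0.00j, -0.77-0.00j, -0.52+0.00j], [-0.00+0.00j, (0.44-0j), (0.3+0j), (0.2-0j)]]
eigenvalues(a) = [(2.12+0j), (-1.55+0.52j), (-1.55-0.52j), (-2.34+0j)]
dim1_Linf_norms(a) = [1.56, 1.5, 1.79, 1.59]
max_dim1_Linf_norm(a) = 1.79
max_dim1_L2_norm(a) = 2.31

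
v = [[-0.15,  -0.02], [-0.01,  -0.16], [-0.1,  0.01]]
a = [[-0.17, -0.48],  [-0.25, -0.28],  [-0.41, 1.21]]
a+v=[[-0.32, -0.5],[-0.26, -0.44],[-0.51, 1.22]]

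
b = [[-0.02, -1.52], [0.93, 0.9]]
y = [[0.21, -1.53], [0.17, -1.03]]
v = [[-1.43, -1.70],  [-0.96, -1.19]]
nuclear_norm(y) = 1.89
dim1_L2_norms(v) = [2.22, 1.53]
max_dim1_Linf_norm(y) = 1.53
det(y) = 0.04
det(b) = 1.40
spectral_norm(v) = 2.70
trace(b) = 0.88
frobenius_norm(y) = 1.86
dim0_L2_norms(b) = [0.93, 1.77]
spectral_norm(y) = 1.86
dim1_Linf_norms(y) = [1.53, 1.03]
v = y @ b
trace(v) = -2.62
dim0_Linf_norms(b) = [0.93, 1.52]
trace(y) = -0.82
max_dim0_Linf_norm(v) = 1.7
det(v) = 0.07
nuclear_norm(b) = 2.60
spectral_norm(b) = 1.85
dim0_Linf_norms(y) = [0.21, 1.53]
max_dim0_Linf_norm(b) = 1.52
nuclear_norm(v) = 2.72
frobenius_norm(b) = 2.00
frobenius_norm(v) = 2.70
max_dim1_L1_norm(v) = 3.13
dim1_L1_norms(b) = [1.54, 1.83]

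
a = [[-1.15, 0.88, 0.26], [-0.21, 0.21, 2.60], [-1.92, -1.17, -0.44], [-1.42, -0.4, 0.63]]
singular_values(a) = [2.86, 2.68, 1.22]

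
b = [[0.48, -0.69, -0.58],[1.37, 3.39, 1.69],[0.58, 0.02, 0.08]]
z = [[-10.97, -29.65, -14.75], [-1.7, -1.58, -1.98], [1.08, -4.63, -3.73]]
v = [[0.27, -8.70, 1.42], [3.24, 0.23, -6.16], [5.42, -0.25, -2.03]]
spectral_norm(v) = 9.12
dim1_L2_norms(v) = [8.82, 6.96, 5.79]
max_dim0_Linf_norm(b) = 3.39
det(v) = 229.78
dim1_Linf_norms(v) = [8.7, 6.16, 5.42]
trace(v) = -1.53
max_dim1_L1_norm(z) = 55.37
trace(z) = -16.28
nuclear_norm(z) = 39.82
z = v @ b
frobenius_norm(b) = 4.20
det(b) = 0.64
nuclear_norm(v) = 20.39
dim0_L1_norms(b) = [2.43, 4.1, 2.35]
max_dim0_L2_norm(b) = 3.46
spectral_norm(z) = 35.37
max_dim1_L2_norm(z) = 34.89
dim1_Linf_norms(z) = [29.65, 1.98, 4.63]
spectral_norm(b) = 4.09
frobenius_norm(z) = 35.54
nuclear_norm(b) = 5.18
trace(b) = 3.95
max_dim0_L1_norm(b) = 4.1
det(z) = 146.06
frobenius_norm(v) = 12.64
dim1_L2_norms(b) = [1.02, 4.03, 0.59]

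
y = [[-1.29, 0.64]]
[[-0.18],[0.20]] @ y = [[0.23,-0.12], [-0.26,0.13]]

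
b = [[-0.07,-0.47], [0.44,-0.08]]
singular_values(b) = [0.48, 0.45]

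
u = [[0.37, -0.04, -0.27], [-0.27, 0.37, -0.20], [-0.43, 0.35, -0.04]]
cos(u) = [[0.87,0.06,0.04], [0.06,0.96,-0.0], [0.11,-0.06,0.98]]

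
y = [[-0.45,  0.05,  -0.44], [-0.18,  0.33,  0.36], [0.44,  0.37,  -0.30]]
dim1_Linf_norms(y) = [0.45, 0.36, 0.44]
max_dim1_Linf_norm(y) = 0.45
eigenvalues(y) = [(-0.46+0.45j), (-0.46-0.45j), (0.5+0j)]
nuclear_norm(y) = 1.79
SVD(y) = [[-0.53,0.76,0.38], [-0.12,-0.51,0.85], [0.84,0.41,0.36]] @ diag([0.6781090719510385, 0.6432811140276675, 0.4651424457873347]) @ [[0.93, 0.36, -0.09], [-0.11, 0.03, -0.99], [-0.36, 0.93, 0.07]]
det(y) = 0.20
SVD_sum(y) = [[-0.34,-0.13,0.03], [-0.07,-0.03,0.01], [0.53,0.20,-0.05]] + [[-0.05, 0.02, -0.48], [0.03, -0.01, 0.33], [-0.03, 0.01, -0.26]] + [[-0.06, 0.16, 0.01],[-0.14, 0.37, 0.03],[-0.06, 0.16, 0.01]]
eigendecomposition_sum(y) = [[(-0.22+0.23j), 0.05+0.10j, (-0.21-0.19j)],  [-0.09-0.10j, -0.05+0.02j, 0.09-0.09j],  [0.22+0.22j, 0.10-0.05j, (-0.19+0.2j)]] + [[(-0.22-0.23j),0.05-0.10j,(-0.21+0.19j)], [(-0.09+0.1j),(-0.05-0.02j),0.09+0.09j], [(0.22-0.22j),0.10+0.05j,-0.19-0.20j]] + [[(-0-0j), (-0.05+0j), -0.02+0.00j], [0.01+0.00j, (0.42-0j), (0.19-0j)], [0.00+0.00j, (0.17-0j), 0.07-0.00j]]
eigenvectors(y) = [[-0.69+0.00j, -0.69-0.00j, (-0.12+0j)],  [(0.02-0.3j), (0.02+0.3j), (0.92+0j)],  [(-0.01+0.66j), (-0.01-0.66j), 0.36+0.00j]]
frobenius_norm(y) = 1.04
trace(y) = -0.42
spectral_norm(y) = 0.68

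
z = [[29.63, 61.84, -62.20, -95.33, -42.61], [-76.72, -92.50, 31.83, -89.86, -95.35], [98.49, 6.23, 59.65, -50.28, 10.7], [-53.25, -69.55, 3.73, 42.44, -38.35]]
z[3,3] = 42.44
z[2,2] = 59.65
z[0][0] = 29.63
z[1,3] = -89.86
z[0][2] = -62.2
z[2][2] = 59.65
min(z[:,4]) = -95.35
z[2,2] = 59.65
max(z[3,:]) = 42.44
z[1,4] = -95.35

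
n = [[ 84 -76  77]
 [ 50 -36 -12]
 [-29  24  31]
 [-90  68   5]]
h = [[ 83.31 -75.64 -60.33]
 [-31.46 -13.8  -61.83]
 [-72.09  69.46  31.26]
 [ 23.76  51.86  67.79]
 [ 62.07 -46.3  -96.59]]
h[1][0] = -31.46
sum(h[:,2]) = -119.69999999999999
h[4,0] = 62.07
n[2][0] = -29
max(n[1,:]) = 50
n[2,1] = 24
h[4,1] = -46.3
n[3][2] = 5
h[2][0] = -72.09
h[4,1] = -46.3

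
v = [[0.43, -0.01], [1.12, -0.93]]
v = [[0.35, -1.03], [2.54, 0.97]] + [[0.08, 1.02], [-1.42, -1.9]]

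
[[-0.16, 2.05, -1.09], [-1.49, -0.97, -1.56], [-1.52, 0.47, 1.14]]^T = [[-0.16, -1.49, -1.52], [2.05, -0.97, 0.47], [-1.09, -1.56, 1.14]]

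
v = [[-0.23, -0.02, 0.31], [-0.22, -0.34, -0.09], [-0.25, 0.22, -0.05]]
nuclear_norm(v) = 1.12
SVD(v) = [[-0.63, 0.54, -0.55], [-0.76, -0.58, 0.31], [-0.15, 0.61, 0.77]] @ diag([0.4401165126182817, 0.400948039008959, 0.28361615845292054]) @ [[0.8,0.54,-0.27], [-0.38,0.80,0.47], [-0.47,0.27,-0.84]]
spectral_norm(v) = 0.44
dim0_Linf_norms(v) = [0.25, 0.34, 0.31]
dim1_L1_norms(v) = [0.56, 0.65, 0.52]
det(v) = -0.05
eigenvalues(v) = [(-0.1+0.33j), (-0.1-0.33j), (-0.43+0j)]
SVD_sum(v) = [[-0.22, -0.15, 0.08], [-0.27, -0.18, 0.09], [-0.05, -0.04, 0.02]] + [[-0.08, 0.17, 0.10], [0.09, -0.18, -0.11], [-0.09, 0.20, 0.12]] + [[0.07, -0.04, 0.13], [-0.04, 0.02, -0.07], [-0.1, 0.06, -0.18]]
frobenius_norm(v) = 0.66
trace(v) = -0.62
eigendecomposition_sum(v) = [[(-0.06+0.12j), 0.06-0.04j, (0.13+0.06j)], [(-0.01-0.09j), (-0.02+0.05j), (-0.09+0.01j)], [(-0.15-0.02j), 0.07+0.05j, -0.01+0.16j]] + [[-0.06-0.12j, 0.06+0.04j, 0.13-0.06j], [(-0.01+0.09j), -0.02-0.05j, -0.09-0.01j], [(-0.15+0.02j), (0.07-0.05j), (-0.01-0.16j)]] + [[(-0.1+0j),-0.15-0.00j,0.05+0.00j],[-0.21+0.00j,(-0.3-0j),(0.1+0j)],[0.05-0.00j,(0.08+0j),(-0.03-0j)]]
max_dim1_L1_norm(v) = 0.65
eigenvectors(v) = [[(-0.21+0.56j),(-0.21-0.56j),(-0.44+0j)], [(-0.09-0.39j),-0.09+0.39j,-0.87+0.00j], [-0.69+0.00j,-0.69-0.00j,(0.22+0j)]]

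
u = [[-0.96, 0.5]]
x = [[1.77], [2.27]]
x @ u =[[-1.7, 0.88], [-2.18, 1.14]]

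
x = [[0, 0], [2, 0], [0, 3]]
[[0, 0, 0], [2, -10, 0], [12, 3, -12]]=x @ [[1, -5, 0], [4, 1, -4]]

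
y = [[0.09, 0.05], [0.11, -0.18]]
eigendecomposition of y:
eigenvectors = [[0.93, -0.17], [0.36, 0.99]]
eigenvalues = [0.11, -0.2]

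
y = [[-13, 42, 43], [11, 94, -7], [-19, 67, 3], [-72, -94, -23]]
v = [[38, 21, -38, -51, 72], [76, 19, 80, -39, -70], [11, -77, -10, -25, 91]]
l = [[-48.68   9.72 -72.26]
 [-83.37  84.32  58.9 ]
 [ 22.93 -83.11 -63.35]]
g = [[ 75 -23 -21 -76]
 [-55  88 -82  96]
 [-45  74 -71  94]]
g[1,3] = 96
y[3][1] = -94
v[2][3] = -25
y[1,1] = 94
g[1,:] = [-55, 88, -82, 96]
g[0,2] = -21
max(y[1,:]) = 94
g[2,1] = 74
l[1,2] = 58.9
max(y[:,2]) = 43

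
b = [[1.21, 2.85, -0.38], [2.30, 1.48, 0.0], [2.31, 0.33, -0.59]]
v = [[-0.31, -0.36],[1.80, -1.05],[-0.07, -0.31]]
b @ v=[[4.78, -3.31], [1.95, -2.38], [-0.08, -1.0]]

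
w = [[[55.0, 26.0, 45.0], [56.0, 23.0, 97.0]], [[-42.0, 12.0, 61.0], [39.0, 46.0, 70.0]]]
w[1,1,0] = 39.0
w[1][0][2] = 61.0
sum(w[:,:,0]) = 108.0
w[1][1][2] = 70.0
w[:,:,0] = [[55.0, 56.0], [-42.0, 39.0]]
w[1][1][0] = 39.0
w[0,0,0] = 55.0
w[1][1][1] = 46.0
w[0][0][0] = 55.0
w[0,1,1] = 23.0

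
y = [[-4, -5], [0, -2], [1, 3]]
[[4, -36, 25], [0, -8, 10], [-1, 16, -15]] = y @ [[-1, 4, 0], [0, 4, -5]]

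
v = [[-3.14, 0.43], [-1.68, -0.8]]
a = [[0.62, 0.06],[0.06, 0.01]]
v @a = [[-1.92, -0.18], [-1.09, -0.11]]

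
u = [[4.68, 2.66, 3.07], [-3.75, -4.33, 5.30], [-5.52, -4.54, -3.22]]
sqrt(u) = [[2.11, 1.02, 0.02], [0.25, 0.52, 2.93], [-1.5, -1.66, 1.29]]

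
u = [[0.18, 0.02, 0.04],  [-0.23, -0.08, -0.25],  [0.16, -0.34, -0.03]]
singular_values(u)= [0.4, 0.37, 0.08]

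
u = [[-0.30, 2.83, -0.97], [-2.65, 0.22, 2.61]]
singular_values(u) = [3.76, 2.97]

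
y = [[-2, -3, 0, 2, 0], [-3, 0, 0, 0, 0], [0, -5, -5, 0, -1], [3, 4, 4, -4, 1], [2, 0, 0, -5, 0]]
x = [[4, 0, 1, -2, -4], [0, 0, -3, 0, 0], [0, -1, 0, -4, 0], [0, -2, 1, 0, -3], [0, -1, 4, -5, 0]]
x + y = [[2, -3, 1, 0, -4], [-3, 0, -3, 0, 0], [0, -6, -5, -4, -1], [3, 2, 5, -4, -2], [2, -1, 4, -10, 0]]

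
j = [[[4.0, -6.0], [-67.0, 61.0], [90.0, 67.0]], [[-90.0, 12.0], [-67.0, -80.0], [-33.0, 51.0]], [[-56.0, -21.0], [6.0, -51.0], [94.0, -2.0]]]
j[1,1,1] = -80.0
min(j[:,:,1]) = -80.0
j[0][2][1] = 67.0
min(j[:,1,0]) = -67.0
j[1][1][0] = -67.0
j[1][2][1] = 51.0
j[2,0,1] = -21.0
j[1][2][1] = 51.0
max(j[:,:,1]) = 67.0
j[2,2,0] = 94.0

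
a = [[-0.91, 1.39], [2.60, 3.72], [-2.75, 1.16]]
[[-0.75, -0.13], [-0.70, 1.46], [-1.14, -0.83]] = a@[[0.26,0.36], [-0.37,0.14]]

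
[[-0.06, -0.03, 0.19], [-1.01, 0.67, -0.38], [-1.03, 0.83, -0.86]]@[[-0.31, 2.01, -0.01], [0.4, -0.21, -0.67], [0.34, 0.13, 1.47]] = [[0.07, -0.09, 0.3], [0.45, -2.22, -1.0], [0.36, -2.36, -1.81]]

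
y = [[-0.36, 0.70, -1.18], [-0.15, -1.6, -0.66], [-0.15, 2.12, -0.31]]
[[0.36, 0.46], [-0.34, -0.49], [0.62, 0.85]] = y @[[0.36,-0.26], [0.28,0.37], [-0.25,-0.09]]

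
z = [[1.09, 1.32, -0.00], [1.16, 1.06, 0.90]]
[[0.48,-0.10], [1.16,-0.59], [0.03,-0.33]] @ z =[[0.41, 0.53, -0.09], [0.58, 0.91, -0.53], [-0.35, -0.31, -0.3]]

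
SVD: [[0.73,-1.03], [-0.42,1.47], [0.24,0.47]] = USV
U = [[0.62, 0.58],[-0.77, 0.29],[-0.18, 0.76]]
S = [1.98, 0.52]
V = [[0.37,-0.93], [0.93,0.37]]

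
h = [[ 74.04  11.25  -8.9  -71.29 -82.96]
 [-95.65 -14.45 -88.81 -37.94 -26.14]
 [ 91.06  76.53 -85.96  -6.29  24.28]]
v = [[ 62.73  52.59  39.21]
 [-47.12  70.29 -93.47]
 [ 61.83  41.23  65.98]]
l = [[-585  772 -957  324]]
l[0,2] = -957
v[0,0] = 62.73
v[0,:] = [62.73, 52.59, 39.21]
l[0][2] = -957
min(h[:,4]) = -82.96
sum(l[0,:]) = -446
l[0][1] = 772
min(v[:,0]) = -47.12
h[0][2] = -8.9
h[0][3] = -71.29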